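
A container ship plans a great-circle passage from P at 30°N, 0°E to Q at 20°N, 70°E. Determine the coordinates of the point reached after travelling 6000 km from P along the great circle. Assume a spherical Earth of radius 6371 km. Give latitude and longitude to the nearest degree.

Convert each endpoint to a unit vector on the sphere (x = cos φ cos λ, y = cos φ sin λ, z = sin φ).
The central angle between the endpoints is δ = arccos(p₁·p₂) ≈ 1.105 rad (63.3°). The total great-circle distance is δ·R ≈ 1.105 × 6371 ≈ 7038 km, so the target fraction is f = 6000/7038 ≈ 0.852.
Interpolate at f ≈ 0.852 with slerp weights a = sin((1−f)δ)/sin δ ≈ 0.182, b = sin(fδ)/sin δ ≈ 0.905.
p = a·p₁ + b·p₂ ≈ (0.448, 0.799, 0.400); φ = arcsin(p_z) ≈ 23.60°, λ = atan2(p_y, p_x) ≈ 60.72°.

≈ 24°N, 61°E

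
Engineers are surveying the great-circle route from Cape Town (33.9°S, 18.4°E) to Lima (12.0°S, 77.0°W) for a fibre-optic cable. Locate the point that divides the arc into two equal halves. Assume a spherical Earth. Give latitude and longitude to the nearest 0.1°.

≈ 32.1°S, 34.4°W

The haversine formula gives a central angle δ ≈ 1.531 rad (87.7°) between the endpoints.
Interpolate at f = 1/2 with slerp weights a = sin((1−f)δ)/sin δ ≈ 0.694, b = sin(fδ)/sin δ ≈ 0.694.
p = a·p₁ + b·p₂ ≈ (0.699, -0.479, -0.531); φ = arcsin(p_z) ≈ -32.07°, λ = atan2(p_y, p_x) ≈ -34.44°.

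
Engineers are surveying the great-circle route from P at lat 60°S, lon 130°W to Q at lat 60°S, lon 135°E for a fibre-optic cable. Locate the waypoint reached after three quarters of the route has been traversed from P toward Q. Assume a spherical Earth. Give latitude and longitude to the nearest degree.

≈ lat 66°S, lon 155°E

From cos δ = sin φ₁ sin φ₂ + cos φ₁ cos φ₂ cos Δλ, the central angle is δ ≈ 0.755 rad (43.3°).
Interpolate at f = 3/4 with slerp weights a = sin((1−f)δ)/sin δ ≈ 0.274, b = sin(fδ)/sin δ ≈ 0.783.
p = a·p₁ + b·p₂ ≈ (-0.365, 0.172, -0.915); φ = arcsin(p_z) ≈ -66.22°, λ = atan2(p_y, p_x) ≈ 154.77°.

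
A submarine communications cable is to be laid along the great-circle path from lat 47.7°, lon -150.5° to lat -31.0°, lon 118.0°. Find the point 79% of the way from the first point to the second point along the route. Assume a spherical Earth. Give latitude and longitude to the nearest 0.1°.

Write both endpoints as unit vectors p₁, p₂ with components (cos φ cos λ, cos φ sin λ, sin φ).
The central angle between the endpoints is δ = arccos(p₁·p₂) ≈ 1.978 rad (113.3°).
Interpolate at f = 0.79 with slerp weights a = sin((1−f)δ)/sin δ ≈ 0.439, b = sin(fδ)/sin δ ≈ 1.089.
p = a·p₁ + b·p₂ ≈ (-0.696, 0.679, -0.236); φ = arcsin(p_z) ≈ -13.64°, λ = atan2(p_y, p_x) ≈ 135.71°.

≈ lat -13.6°, lon 135.7°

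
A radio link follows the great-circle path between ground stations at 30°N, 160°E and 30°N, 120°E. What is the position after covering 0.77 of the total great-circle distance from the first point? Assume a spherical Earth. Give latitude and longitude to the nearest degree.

Write both endpoints as unit vectors p₁, p₂ with components (cos φ cos λ, cos φ sin λ, sin φ).
The central angle between the endpoints is δ = arccos(p₁·p₂) ≈ 0.601 rad (34.5°).
Interpolate at f = 0.77 with slerp weights a = sin((1−f)δ)/sin δ ≈ 0.244, b = sin(fδ)/sin δ ≈ 0.790.
p = a·p₁ + b·p₂ ≈ (-0.540, 0.664, 0.517); φ = arcsin(p_z) ≈ 31.10°, λ = atan2(p_y, p_x) ≈ 129.12°.

≈ 31°N, 129°E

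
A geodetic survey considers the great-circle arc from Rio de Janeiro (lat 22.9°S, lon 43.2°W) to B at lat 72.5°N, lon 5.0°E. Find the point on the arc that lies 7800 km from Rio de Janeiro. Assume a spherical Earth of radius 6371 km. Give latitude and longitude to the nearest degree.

≈ lat 45°N, lon 25°W

Convert each endpoint to a unit vector on the sphere (x = cos φ cos λ, y = cos φ sin λ, z = sin φ).
The central angle between the endpoints is δ = arccos(p₁·p₂) ≈ 1.758 rad (100.7°). The total great-circle distance is δ·R ≈ 1.758 × 6371 ≈ 11203 km, so the target fraction is f = 7800/11203 ≈ 0.696.
Interpolate at f ≈ 0.696 with slerp weights a = sin((1−f)δ)/sin δ ≈ 0.518, b = sin(fδ)/sin δ ≈ 0.957.
p = a·p₁ + b·p₂ ≈ (0.635, -0.302, 0.711); φ = arcsin(p_z) ≈ 45.35°, λ = atan2(p_y, p_x) ≈ -25.42°.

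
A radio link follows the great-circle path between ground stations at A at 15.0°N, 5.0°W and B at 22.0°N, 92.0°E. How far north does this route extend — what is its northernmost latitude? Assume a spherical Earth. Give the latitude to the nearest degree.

≈ 27°N

The great circle lies in the plane with unit normal n̂ = (p₁ × p₂)/|p₁ × p₂|.
Here n̂_z ≈ +0.889; the vertex latitude is φ_max = arccos|n̂_z| ≈ 27.3°.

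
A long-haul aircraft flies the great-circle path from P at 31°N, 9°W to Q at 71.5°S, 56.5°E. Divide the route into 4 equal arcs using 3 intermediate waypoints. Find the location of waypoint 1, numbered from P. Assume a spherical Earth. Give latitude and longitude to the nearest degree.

Write both endpoints as unit vectors p₁, p₂ with components (cos φ cos λ, cos φ sin λ, sin φ).
The central angle between the endpoints is δ = arccos(p₁·p₂) ≈ 1.956 rad (112.1°).
Interpolate at f = 1/4 with slerp weights a = sin((1−f)δ)/sin δ ≈ 1.073, b = sin(fδ)/sin δ ≈ 0.507.
p = a·p₁ + b·p₂ ≈ (0.997, -0.010, 0.072); φ = arcsin(p_z) ≈ 4.13°, λ = atan2(p_y, p_x) ≈ -0.56°.

≈ 4°N, 1°W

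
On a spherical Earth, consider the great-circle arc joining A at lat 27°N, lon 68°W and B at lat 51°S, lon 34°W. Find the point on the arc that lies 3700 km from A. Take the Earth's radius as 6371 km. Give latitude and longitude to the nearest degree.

≈ lat 4°S, lon 57°W

From cos δ = sin φ₁ sin φ₂ + cos φ₁ cos φ₂ cos Δλ, the central angle is δ ≈ 1.459 rad (83.6°). The total great-circle distance is δ·R ≈ 1.459 × 6371 ≈ 9292 km, so the target fraction is f = 3700/9292 ≈ 0.398.
Interpolate at f ≈ 0.398 with slerp weights a = sin((1−f)δ)/sin δ ≈ 0.774, b = sin(fδ)/sin δ ≈ 0.552.
p = a·p₁ + b·p₂ ≈ (0.546, -0.834, -0.078); φ = arcsin(p_z) ≈ -4.45°, λ = atan2(p_y, p_x) ≈ -56.76°.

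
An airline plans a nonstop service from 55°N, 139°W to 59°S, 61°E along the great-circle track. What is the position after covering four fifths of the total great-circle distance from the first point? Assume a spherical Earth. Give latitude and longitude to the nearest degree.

≈ 50°S, 119°E

The haversine formula gives a central angle δ ≈ 2.940 rad (168.4°) between the endpoints.
Interpolate at f = 4/5 with slerp weights a = sin((1−f)δ)/sin δ ≈ 2.770, b = sin(fδ)/sin δ ≈ 3.546.
p = a·p₁ + b·p₂ ≈ (-0.314, 0.555, -0.770); φ = arcsin(p_z) ≈ -50.39°, λ = atan2(p_y, p_x) ≈ 119.48°.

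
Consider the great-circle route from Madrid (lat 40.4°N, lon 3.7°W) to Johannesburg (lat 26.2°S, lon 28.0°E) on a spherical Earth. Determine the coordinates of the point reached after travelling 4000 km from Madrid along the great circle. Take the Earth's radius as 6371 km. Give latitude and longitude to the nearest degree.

≈ lat 8°N, lon 13°E

Write both endpoints as unit vectors p₁, p₂ with components (cos φ cos λ, cos φ sin λ, sin φ).
The central angle between the endpoints is δ = arccos(p₁·p₂) ≈ 1.271 rad (72.8°). The total great-circle distance is δ·R ≈ 1.271 × 6371 ≈ 8098 km, so the target fraction is f = 4000/8098 ≈ 0.494.
Interpolate at f ≈ 0.494 with slerp weights a = sin((1−f)δ)/sin δ ≈ 0.628, b = sin(fδ)/sin δ ≈ 0.615.
p = a·p₁ + b·p₂ ≈ (0.964, 0.228, 0.135); φ = arcsin(p_z) ≈ 7.78°, λ = atan2(p_y, p_x) ≈ 13.31°.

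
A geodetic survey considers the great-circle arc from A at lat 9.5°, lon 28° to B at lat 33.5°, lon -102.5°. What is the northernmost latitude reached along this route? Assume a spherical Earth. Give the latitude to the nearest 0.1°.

≈ 45.8°

The great circle lies in the plane with unit normal n̂ = (p₁ × p₂)/|p₁ × p₂|.
Here n̂_z ≈ -0.698; the vertex latitude is φ_max = arccos|n̂_z| ≈ 45.8°.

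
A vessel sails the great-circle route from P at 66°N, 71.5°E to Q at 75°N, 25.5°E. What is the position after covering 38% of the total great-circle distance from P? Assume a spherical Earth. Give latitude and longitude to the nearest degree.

≈ 71°N, 59°E

The haversine formula gives a central angle δ ≈ 0.299 rad (17.1°) between the endpoints.
Interpolate at f = 0.38 with slerp weights a = sin((1−f)δ)/sin δ ≈ 0.626, b = sin(fδ)/sin δ ≈ 0.385.
p = a·p₁ + b·p₂ ≈ (0.171, 0.284, 0.943); φ = arcsin(p_z) ≈ 70.64°, λ = atan2(p_y, p_x) ≈ 59.02°.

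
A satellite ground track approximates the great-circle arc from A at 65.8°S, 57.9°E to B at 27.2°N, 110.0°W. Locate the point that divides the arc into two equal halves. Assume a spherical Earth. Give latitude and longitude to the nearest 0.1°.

≈ 42.5°S, 100.0°W

Convert each endpoint to a unit vector on the sphere (x = cos φ cos λ, y = cos φ sin λ, z = sin φ).
The central angle between the endpoints is δ = arccos(p₁·p₂) ≈ 2.455 rad (140.7°).
Interpolate at f = 1/2 with slerp weights a = sin((1−f)δ)/sin δ ≈ 1.486, b = sin(fδ)/sin δ ≈ 1.486.
p = a·p₁ + b·p₂ ≈ (-0.128, -0.726, -0.676); φ = arcsin(p_z) ≈ -42.53°, λ = atan2(p_y, p_x) ≈ -100.03°.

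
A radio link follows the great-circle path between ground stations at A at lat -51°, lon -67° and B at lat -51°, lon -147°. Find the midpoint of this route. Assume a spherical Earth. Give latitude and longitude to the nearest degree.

≈ lat -58°, lon -107°

The haversine formula gives a central angle δ ≈ 0.833 rad (47.7°) between the endpoints.
Interpolate at f = 1/2 with slerp weights a = sin((1−f)δ)/sin δ ≈ 0.547, b = sin(fδ)/sin δ ≈ 0.547.
p = a·p₁ + b·p₂ ≈ (-0.154, -0.504, -0.850); φ = arcsin(p_z) ≈ -58.19°, λ = atan2(p_y, p_x) ≈ -107.00°.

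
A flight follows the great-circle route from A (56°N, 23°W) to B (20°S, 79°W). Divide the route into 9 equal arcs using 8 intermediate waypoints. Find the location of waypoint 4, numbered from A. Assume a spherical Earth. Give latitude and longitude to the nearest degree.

≈ (24°N, 56°W)

The haversine formula gives a central angle δ ≈ 1.561 rad (89.4°) between the endpoints.
Interpolate at f = 4/9 with slerp weights a = sin((1−f)δ)/sin δ ≈ 0.762, b = sin(fδ)/sin δ ≈ 0.639.
p = a·p₁ + b·p₂ ≈ (0.507, -0.756, 0.413); φ = arcsin(p_z) ≈ 24.42°, λ = atan2(p_y, p_x) ≈ -56.16°.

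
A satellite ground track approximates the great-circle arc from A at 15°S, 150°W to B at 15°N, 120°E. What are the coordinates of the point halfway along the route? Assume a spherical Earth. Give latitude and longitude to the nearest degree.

≈ 0°N, 165°E

Write both endpoints as unit vectors p₁, p₂ with components (cos φ cos λ, cos φ sin λ, sin φ).
The central angle between the endpoints is δ = arccos(p₁·p₂) ≈ 1.638 rad (93.8°).
Interpolate at f = 1/2 with slerp weights a = sin((1−f)δ)/sin δ ≈ 0.732, b = sin(fδ)/sin δ ≈ 0.732.
p = a·p₁ + b·p₂ ≈ (-0.966, 0.259, 0.000); φ = arcsin(p_z) ≈ 0.00°, λ = atan2(p_y, p_x) ≈ 165.00°.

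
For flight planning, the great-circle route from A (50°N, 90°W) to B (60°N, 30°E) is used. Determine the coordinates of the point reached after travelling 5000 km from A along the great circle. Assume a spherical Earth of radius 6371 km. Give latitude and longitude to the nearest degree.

≈ (69°N, 2°E)

From cos δ = sin φ₁ sin φ₂ + cos φ₁ cos φ₂ cos Δλ, the central angle is δ ≈ 1.044 rad (59.8°). The total great-circle distance is δ·R ≈ 1.044 × 6371 ≈ 6652 km, so the target fraction is f = 5000/6652 ≈ 0.752.
Interpolate at f ≈ 0.752 with slerp weights a = sin((1−f)δ)/sin δ ≈ 0.297, b = sin(fδ)/sin δ ≈ 0.817.
p = a·p₁ + b·p₂ ≈ (0.354, 0.014, 0.935); φ = arcsin(p_z) ≈ 69.25°, λ = atan2(p_y, p_x) ≈ 2.22°.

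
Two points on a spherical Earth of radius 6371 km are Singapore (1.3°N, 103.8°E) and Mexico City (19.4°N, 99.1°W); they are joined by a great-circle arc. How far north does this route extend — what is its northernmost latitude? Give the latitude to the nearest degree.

≈ 44°N

The great circle lies in the plane with unit normal n̂ = (p₁ × p₂)/|p₁ × p₂|.
Here n̂_z ≈ +0.722; the vertex latitude is φ_max = arccos|n̂_z| ≈ 43.8°.
Check via Clairaut: cos φ_max = |cos φ₁| · sin C = cos(1.3°)·sin(46.2°) ≈ 0.722, again giving ≈ 43.8°.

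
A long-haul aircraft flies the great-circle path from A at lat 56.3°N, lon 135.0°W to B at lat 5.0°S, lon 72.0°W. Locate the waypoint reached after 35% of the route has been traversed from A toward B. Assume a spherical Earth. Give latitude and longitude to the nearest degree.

Write both endpoints as unit vectors p₁, p₂ with components (cos φ cos λ, cos φ sin λ, sin φ).
The central angle between the endpoints is δ = arccos(p₁·p₂) ≈ 1.391 rad (79.7°).
Interpolate at f = 0.35 with slerp weights a = sin((1−f)δ)/sin δ ≈ 0.799, b = sin(fδ)/sin δ ≈ 0.476.
p = a·p₁ + b·p₂ ≈ (-0.167, -0.764, 0.623); φ = arcsin(p_z) ≈ 38.55°, λ = atan2(p_y, p_x) ≈ -102.33°.

≈ lat 39°N, lon 102°W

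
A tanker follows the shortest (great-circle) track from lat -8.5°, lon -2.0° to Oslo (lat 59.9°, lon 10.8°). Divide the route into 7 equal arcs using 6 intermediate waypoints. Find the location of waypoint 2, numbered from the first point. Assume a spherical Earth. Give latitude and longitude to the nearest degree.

Write both endpoints as unit vectors p₁, p₂ with components (cos φ cos λ, cos φ sin λ, sin φ).
The central angle between the endpoints is δ = arccos(p₁·p₂) ≈ 1.207 rad (69.2°).
Interpolate at f = 2/7 with slerp weights a = sin((1−f)δ)/sin δ ≈ 0.812, b = sin(fδ)/sin δ ≈ 0.362.
p = a·p₁ + b·p₂ ≈ (0.981, 0.006, 0.193); φ = arcsin(p_z) ≈ 11.12°, λ = atan2(p_y, p_x) ≈ 0.35°.

≈ lat 11°, lon 0°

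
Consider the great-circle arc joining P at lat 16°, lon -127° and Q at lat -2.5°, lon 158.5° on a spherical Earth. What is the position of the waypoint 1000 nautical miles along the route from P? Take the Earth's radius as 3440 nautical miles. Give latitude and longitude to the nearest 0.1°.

The haversine formula gives a central angle δ ≈ 1.324 rad (75.8°) between the endpoints. The total great-circle distance is δ·R ≈ 1.324 × 3440 ≈ 4553 nmi, so the target fraction is f = 1000/4553 ≈ 0.220.
Interpolate at f ≈ 0.220 with slerp weights a = sin((1−f)δ)/sin δ ≈ 0.886, b = sin(fδ)/sin δ ≈ 0.296.
p = a·p₁ + b·p₂ ≈ (-0.787, -0.572, 0.231); φ = arcsin(p_z) ≈ 13.37°, λ = atan2(p_y, p_x) ≈ -144.01°.

≈ lat 13.4°, lon -144.0°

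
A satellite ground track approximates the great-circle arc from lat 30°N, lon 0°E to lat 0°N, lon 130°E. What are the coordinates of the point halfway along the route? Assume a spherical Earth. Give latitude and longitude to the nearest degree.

The haversine formula gives a central angle δ ≈ 2.161 rad (123.8°) between the endpoints.
Interpolate at f = 1/2 with slerp weights a = sin((1−f)δ)/sin δ ≈ 1.062, b = sin(fδ)/sin δ ≈ 1.062.
p = a·p₁ + b·p₂ ≈ (0.237, 0.814, 0.531); φ = arcsin(p_z) ≈ 32.07°, λ = atan2(p_y, p_x) ≈ 73.75°.

≈ lat 32°N, lon 74°E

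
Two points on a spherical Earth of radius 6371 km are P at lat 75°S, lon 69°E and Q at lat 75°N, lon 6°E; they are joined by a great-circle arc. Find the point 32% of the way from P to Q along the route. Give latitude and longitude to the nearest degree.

Convert each endpoint to a unit vector on the sphere (x = cos φ cos λ, y = cos φ sin λ, z = sin φ).
The central angle between the endpoints is δ = arccos(p₁·p₂) ≈ 2.697 rad (154.5°).
Interpolate at f = 0.32 with slerp weights a = sin((1−f)δ)/sin δ ≈ 2.243, b = sin(fδ)/sin δ ≈ 1.765.
p = a·p₁ + b·p₂ ≈ (0.662, 0.590, -0.462); φ = arcsin(p_z) ≈ -27.52°, λ = atan2(p_y, p_x) ≈ 41.68°.

≈ lat 28°S, lon 42°E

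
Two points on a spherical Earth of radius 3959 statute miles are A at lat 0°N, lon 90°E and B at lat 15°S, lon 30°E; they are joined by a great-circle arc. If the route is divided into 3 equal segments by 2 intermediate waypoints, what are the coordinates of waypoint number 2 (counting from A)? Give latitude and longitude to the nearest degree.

From cos δ = sin φ₁ sin φ₂ + cos φ₁ cos φ₂ cos Δλ, the central angle is δ ≈ 1.067 rad (61.1°).
Interpolate at f = 2/3 with slerp weights a = sin((1−f)δ)/sin δ ≈ 0.398, b = sin(fδ)/sin δ ≈ 0.745.
p = a·p₁ + b·p₂ ≈ (0.624, 0.758, -0.193); φ = arcsin(p_z) ≈ -11.12°, λ = atan2(p_y, p_x) ≈ 50.54°.

≈ lat 11°S, lon 51°E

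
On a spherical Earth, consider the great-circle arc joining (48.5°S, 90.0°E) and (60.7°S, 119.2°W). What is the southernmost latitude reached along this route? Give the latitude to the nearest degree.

The great circle lies in the plane with unit normal n̂ = (p₁ × p₂)/|p₁ × p₂|.
Here n̂_z ≈ +0.170; the vertex latitude is φ_max = arccos|n̂_z| ≈ 80.2°.
Check via Clairaut: cos φ_max = |cos φ₁| · sin C = cos(48.5°)·sin(165.1°) ≈ 0.170, again giving ≈ 80.2°.

≈ 80°S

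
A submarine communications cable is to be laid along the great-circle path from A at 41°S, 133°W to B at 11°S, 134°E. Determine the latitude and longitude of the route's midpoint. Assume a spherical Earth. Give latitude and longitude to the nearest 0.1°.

≈ 35.1°S, 172.7°E

Convert each endpoint to a unit vector on the sphere (x = cos φ cos λ, y = cos φ sin λ, z = sin φ).
The central angle between the endpoints is δ = arccos(p₁·p₂) ≈ 1.484 rad (85.0°).
Interpolate at f = 1/2 with slerp weights a = sin((1−f)δ)/sin δ ≈ 0.678, b = sin(fδ)/sin δ ≈ 0.678.
p = a·p₁ + b·p₂ ≈ (-0.812, 0.105, -0.575); φ = arcsin(p_z) ≈ -35.07°, λ = atan2(p_y, p_x) ≈ 172.66°.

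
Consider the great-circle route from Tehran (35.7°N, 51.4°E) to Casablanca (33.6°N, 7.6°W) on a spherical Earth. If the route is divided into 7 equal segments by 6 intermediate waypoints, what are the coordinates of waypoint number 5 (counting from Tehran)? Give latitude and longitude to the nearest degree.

≈ 37°N, 9°E

From cos δ = sin φ₁ sin φ₂ + cos φ₁ cos φ₂ cos Δλ, the central angle is δ ≈ 0.835 rad (47.8°).
Interpolate at f = 5/7 with slerp weights a = sin((1−f)δ)/sin δ ≈ 0.319, b = sin(fδ)/sin δ ≈ 0.758.
p = a·p₁ + b·p₂ ≈ (0.787, 0.119, 0.605); φ = arcsin(p_z) ≈ 37.25°, λ = atan2(p_y, p_x) ≈ 8.59°.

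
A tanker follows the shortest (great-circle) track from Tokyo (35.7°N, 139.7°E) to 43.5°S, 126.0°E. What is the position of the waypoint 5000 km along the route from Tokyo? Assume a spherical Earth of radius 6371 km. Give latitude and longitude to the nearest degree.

≈ 9°S, 133°E

Convert each endpoint to a unit vector on the sphere (x = cos φ cos λ, y = cos φ sin λ, z = sin φ).
The central angle between the endpoints is δ = arccos(p₁·p₂) ≈ 1.399 rad (80.2°). The total great-circle distance is δ·R ≈ 1.399 × 6371 ≈ 8915 km, so the target fraction is f = 5000/8915 ≈ 0.561.
Interpolate at f ≈ 0.561 with slerp weights a = sin((1−f)δ)/sin δ ≈ 0.585, b = sin(fδ)/sin δ ≈ 0.717.
p = a·p₁ + b·p₂ ≈ (-0.668, 0.728, -0.152); φ = arcsin(p_z) ≈ -8.76°, λ = atan2(p_y, p_x) ≈ 132.54°.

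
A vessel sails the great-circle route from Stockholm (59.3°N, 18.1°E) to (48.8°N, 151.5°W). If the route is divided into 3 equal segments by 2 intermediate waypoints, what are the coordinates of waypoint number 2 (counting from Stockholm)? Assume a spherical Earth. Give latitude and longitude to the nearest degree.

≈ (72°N, 144°W)

Write both endpoints as unit vectors p₁, p₂ with components (cos φ cos λ, cos φ sin λ, sin φ).
The central angle between the endpoints is δ = arccos(p₁·p₂) ≈ 1.249 rad (71.6°).
Interpolate at f = 2/3 with slerp weights a = sin((1−f)δ)/sin δ ≈ 0.426, b = sin(fδ)/sin δ ≈ 0.780.
p = a·p₁ + b·p₂ ≈ (-0.245, -0.177, 0.953); φ = arcsin(p_z) ≈ 72.41°, λ = atan2(p_y, p_x) ≈ -144.03°.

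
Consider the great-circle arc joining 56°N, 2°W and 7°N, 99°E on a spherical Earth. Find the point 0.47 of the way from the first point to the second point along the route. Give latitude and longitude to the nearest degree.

≈ 44°N, 64°E

The haversine formula gives a central angle δ ≈ 1.576 rad (90.3°) between the endpoints.
Interpolate at f = 0.47 with slerp weights a = sin((1−f)δ)/sin δ ≈ 0.741, b = sin(fδ)/sin δ ≈ 0.675.
p = a·p₁ + b·p₂ ≈ (0.310, 0.647, 0.697); φ = arcsin(p_z) ≈ 44.18°, λ = atan2(p_y, p_x) ≈ 64.43°.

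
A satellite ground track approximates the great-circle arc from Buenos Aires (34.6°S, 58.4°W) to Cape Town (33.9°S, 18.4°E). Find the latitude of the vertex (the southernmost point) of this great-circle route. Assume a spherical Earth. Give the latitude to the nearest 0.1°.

≈ 41.0°S

The great circle lies in the plane with unit normal n̂ = (p₁ × p₂)/|p₁ × p₂|.
Here n̂_z ≈ +0.755; the vertex latitude is φ_max = arccos|n̂_z| ≈ 41.0°.
Check via Clairaut: cos φ_max = |cos φ₁| · sin C = cos(34.6°)·sin(113.5°) ≈ 0.755, again giving ≈ 41.0°.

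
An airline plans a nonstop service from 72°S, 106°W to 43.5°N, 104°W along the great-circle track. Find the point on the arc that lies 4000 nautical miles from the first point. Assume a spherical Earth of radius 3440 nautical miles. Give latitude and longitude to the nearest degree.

Convert each endpoint to a unit vector on the sphere (x = cos φ cos λ, y = cos φ sin λ, z = sin φ).
The central angle between the endpoints is δ = arccos(p₁·p₂) ≈ 2.016 rad (115.5°). The total great-circle distance is δ·R ≈ 2.016 × 3440 ≈ 6935 nmi, so the target fraction is f = 4000/6935 ≈ 0.577.
Interpolate at f ≈ 0.577 with slerp weights a = sin((1−f)δ)/sin δ ≈ 0.835, b = sin(fδ)/sin δ ≈ 1.017.
p = a·p₁ + b·p₂ ≈ (-0.250, -0.964, -0.094); φ = arcsin(p_z) ≈ -5.38°, λ = atan2(p_y, p_x) ≈ -104.52°.

≈ 5°S, 105°W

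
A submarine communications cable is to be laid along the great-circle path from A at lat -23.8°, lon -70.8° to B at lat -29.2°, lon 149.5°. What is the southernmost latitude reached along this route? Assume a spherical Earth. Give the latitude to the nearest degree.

≈ -55°

The great circle lies in the plane with unit normal n̂ = (p₁ × p₂)/|p₁ × p₂|.
Here n̂_z ≈ -0.567; the vertex latitude is φ_max = arccos|n̂_z| ≈ 55.5°.
Check via Clairaut: cos φ_max = |cos φ₁| · sin C = cos(23.8°)·sin(141.7°) ≈ 0.567, again giving ≈ 55.5°.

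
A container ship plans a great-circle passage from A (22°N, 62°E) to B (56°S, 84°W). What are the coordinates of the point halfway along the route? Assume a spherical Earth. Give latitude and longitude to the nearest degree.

Write both endpoints as unit vectors p₁, p₂ with components (cos φ cos λ, cos φ sin λ, sin φ).
The central angle between the endpoints is δ = arccos(p₁·p₂) ≈ 2.404 rad (137.8°).
Interpolate at f = 1/2 with slerp weights a = sin((1−f)δ)/sin δ ≈ 1.388, b = sin(fδ)/sin δ ≈ 1.388.
p = a·p₁ + b·p₂ ≈ (0.685, 0.364, -0.631); φ = arcsin(p_z) ≈ -39.10°, λ = atan2(p_y, p_x) ≈ 28.00°.

≈ (39°S, 28°E)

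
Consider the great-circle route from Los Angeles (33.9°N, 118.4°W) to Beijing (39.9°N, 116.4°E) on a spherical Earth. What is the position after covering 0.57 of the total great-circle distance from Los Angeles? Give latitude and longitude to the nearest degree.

The haversine formula gives a central angle δ ≈ 1.580 rad (90.5°) between the endpoints.
Interpolate at f = 0.57 with slerp weights a = sin((1−f)δ)/sin δ ≈ 0.628, b = sin(fδ)/sin δ ≈ 0.784.
p = a·p₁ + b·p₂ ≈ (-0.515, 0.080, 0.853); φ = arcsin(p_z) ≈ 58.56°, λ = atan2(p_y, p_x) ≈ 171.20°.

≈ 59°N, 171°E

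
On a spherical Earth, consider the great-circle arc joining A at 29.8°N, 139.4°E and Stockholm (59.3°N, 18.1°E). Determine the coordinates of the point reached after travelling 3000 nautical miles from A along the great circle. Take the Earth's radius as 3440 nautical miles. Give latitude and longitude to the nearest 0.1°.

The haversine formula gives a central angle δ ≈ 1.372 rad (78.6°) between the endpoints. The total great-circle distance is δ·R ≈ 1.372 × 3440 ≈ 4721 nmi, so the target fraction is f = 3000/4721 ≈ 0.635.
Interpolate at f ≈ 0.635 with slerp weights a = sin((1−f)δ)/sin δ ≈ 0.489, b = sin(fδ)/sin δ ≈ 0.781.
p = a·p₁ + b·p₂ ≈ (0.057, 0.400, 0.915); φ = arcsin(p_z) ≈ 66.16°, λ = atan2(p_y, p_x) ≈ 81.94°.

≈ 66.2°N, 81.9°E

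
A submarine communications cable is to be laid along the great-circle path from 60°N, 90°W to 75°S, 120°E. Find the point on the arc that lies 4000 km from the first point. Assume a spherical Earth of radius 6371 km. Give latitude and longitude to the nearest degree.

Write both endpoints as unit vectors p₁, p₂ with components (cos φ cos λ, cos φ sin λ, sin φ).
The central angle between the endpoints is δ = arccos(p₁·p₂) ≈ 2.820 rad (161.5°). The total great-circle distance is δ·R ≈ 2.820 × 6371 ≈ 17963 km, so the target fraction is f = 4000/17963 ≈ 0.223.
Interpolate at f ≈ 0.223 with slerp weights a = sin((1−f)δ)/sin δ ≈ 2.570, b = sin(fδ)/sin δ ≈ 1.856.
p = a·p₁ + b·p₂ ≈ (-0.240, -0.869, 0.433); φ = arcsin(p_z) ≈ 25.65°, λ = atan2(p_y, p_x) ≈ -105.45°.

≈ 26°N, 105°W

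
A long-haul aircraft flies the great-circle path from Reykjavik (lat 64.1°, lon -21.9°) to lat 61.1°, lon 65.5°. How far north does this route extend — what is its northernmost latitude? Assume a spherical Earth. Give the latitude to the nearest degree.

≈ 70°

The great circle lies in the plane with unit normal n̂ = (p₁ × p₂)/|p₁ × p₂|.
Here n̂_z ≈ +0.349; the vertex latitude is φ_max = arccos|n̂_z| ≈ 69.6°.
Check via Clairaut: cos φ_max = |cos φ₁| · sin C = cos(64.1°)·sin(53.1°) ≈ 0.349, again giving ≈ 69.6°.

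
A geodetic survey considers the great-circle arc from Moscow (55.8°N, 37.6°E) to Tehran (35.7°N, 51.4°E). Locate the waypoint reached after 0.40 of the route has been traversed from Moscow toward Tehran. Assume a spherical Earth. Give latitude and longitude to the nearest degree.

From cos δ = sin φ₁ sin φ₂ + cos φ₁ cos φ₂ cos Δλ, the central angle is δ ≈ 0.387 rad (22.2°).
Interpolate at f = 0.40 with slerp weights a = sin((1−f)δ)/sin δ ≈ 0.610, b = sin(fδ)/sin δ ≈ 0.409.
p = a·p₁ + b·p₂ ≈ (0.479, 0.468, 0.743); φ = arcsin(p_z) ≈ 47.96°, λ = atan2(p_y, p_x) ≈ 44.39°.

≈ (48°N, 44°E)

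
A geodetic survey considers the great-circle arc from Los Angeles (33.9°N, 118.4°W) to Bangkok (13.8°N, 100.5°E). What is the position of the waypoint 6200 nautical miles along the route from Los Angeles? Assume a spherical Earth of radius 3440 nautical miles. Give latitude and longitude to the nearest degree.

≈ 27°N, 111°E

Write both endpoints as unit vectors p₁, p₂ with components (cos φ cos λ, cos φ sin λ, sin φ).
The central angle between the endpoints is δ = arccos(p₁·p₂) ≈ 2.088 rad (119.6°). The total great-circle distance is δ·R ≈ 2.088 × 3440 ≈ 7182 nmi, so the target fraction is f = 6200/7182 ≈ 0.863.
Interpolate at f ≈ 0.863 with slerp weights a = sin((1−f)δ)/sin δ ≈ 0.324, b = sin(fδ)/sin δ ≈ 1.120.
p = a·p₁ + b·p₂ ≈ (-0.326, 0.833, 0.448); φ = arcsin(p_z) ≈ 26.60°, λ = atan2(p_y, p_x) ≈ 111.38°.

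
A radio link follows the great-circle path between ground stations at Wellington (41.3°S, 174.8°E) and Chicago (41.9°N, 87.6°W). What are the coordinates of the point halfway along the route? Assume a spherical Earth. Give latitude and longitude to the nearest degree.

Convert each endpoint to a unit vector on the sphere (x = cos φ cos λ, y = cos φ sin λ, z = sin φ).
The central angle between the endpoints is δ = arccos(p₁·p₂) ≈ 2.111 rad (121.0°).
Interpolate at f = 1/2 with slerp weights a = sin((1−f)δ)/sin δ ≈ 1.015, b = sin(fδ)/sin δ ≈ 1.015.
p = a·p₁ + b·p₂ ≈ (-0.728, -0.686, 0.008); φ = arcsin(p_z) ≈ 0.46°, λ = atan2(p_y, p_x) ≈ -136.70°.

≈ (0°N, 137°W)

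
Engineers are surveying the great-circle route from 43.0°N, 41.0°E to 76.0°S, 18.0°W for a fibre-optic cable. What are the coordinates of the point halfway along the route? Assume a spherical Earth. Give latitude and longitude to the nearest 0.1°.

Convert each endpoint to a unit vector on the sphere (x = cos φ cos λ, y = cos φ sin λ, z = sin φ).
The central angle between the endpoints is δ = arccos(p₁·p₂) ≈ 2.178 rad (124.8°).
Interpolate at f = 1/2 with slerp weights a = sin((1−f)δ)/sin δ ≈ 1.079, b = sin(fδ)/sin δ ≈ 1.079.
p = a·p₁ + b·p₂ ≈ (0.844, 0.437, -0.311); φ = arcsin(p_z) ≈ -18.13°, λ = atan2(p_y, p_x) ≈ 27.38°.

≈ 18.1°S, 27.4°E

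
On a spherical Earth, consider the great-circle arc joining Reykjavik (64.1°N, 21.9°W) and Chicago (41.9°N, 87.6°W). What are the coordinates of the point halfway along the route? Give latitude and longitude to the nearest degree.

Write both endpoints as unit vectors p₁, p₂ with components (cos φ cos λ, cos φ sin λ, sin φ).
The central angle between the endpoints is δ = arccos(p₁·p₂) ≈ 0.746 rad (42.7°).
Interpolate at f = 1/2 with slerp weights a = sin((1−f)δ)/sin δ ≈ 0.537, b = sin(fδ)/sin δ ≈ 0.537.
p = a·p₁ + b·p₂ ≈ (0.234, -0.487, 0.842); φ = arcsin(p_z) ≈ 57.30°, λ = atan2(p_y, p_x) ≈ -64.29°.

≈ 57°N, 64°W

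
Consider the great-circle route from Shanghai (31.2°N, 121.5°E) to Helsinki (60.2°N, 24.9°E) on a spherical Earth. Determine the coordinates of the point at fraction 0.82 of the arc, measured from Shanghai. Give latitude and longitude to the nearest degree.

≈ 63°N, 50°E

The haversine formula gives a central angle δ ≈ 1.159 rad (66.4°) between the endpoints.
Interpolate at f = 0.82 with slerp weights a = sin((1−f)δ)/sin δ ≈ 0.226, b = sin(fδ)/sin δ ≈ 0.888.
p = a·p₁ + b·p₂ ≈ (0.299, 0.351, 0.887); φ = arcsin(p_z) ≈ 62.56°, λ = atan2(p_y, p_x) ≈ 49.52°.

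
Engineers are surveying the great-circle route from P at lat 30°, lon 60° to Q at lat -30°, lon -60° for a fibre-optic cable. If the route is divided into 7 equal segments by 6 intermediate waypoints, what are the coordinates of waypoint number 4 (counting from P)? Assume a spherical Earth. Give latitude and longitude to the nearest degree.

≈ lat -5°, lon -8°

Convert each endpoint to a unit vector on the sphere (x = cos φ cos λ, y = cos φ sin λ, z = sin φ).
The central angle between the endpoints is δ = arccos(p₁·p₂) ≈ 2.246 rad (128.7°).
Interpolate at f = 4/7 with slerp weights a = sin((1−f)δ)/sin δ ≈ 1.051, b = sin(fδ)/sin δ ≈ 1.228.
p = a·p₁ + b·p₂ ≈ (0.987, -0.133, -0.089); φ = arcsin(p_z) ≈ -5.08°, λ = atan2(p_y, p_x) ≈ -7.67°.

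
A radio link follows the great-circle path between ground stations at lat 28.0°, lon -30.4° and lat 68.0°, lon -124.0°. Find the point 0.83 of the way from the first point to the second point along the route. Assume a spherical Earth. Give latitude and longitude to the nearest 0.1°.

Write both endpoints as unit vectors p₁, p₂ with components (cos φ cos λ, cos φ sin λ, sin φ).
The central angle between the endpoints is δ = arccos(p₁·p₂) ≈ 1.143 rad (65.5°).
Interpolate at f = 0.83 with slerp weights a = sin((1−f)δ)/sin δ ≈ 0.212, b = sin(fδ)/sin δ ≈ 0.893.
p = a·p₁ + b·p₂ ≈ (-0.025, -0.372, 0.928); φ = arcsin(p_z) ≈ 68.09°, λ = atan2(p_y, p_x) ≈ -93.91°.

≈ lat 68.1°, lon -93.9°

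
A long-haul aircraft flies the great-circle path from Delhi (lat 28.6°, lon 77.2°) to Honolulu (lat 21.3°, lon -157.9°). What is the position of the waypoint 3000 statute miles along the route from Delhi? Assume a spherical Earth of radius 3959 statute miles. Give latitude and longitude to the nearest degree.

Convert each endpoint to a unit vector on the sphere (x = cos φ cos λ, y = cos φ sin λ, z = sin φ).
The central angle between the endpoints is δ = arccos(p₁·p₂) ≈ 1.869 rad (107.1°). The total great-circle distance is δ·R ≈ 1.869 × 3959 ≈ 7401 mi, so the target fraction is f = 3000/7401 ≈ 0.405.
Interpolate at f ≈ 0.405 with slerp weights a = sin((1−f)δ)/sin δ ≈ 0.938, b = sin(fδ)/sin δ ≈ 0.719.
p = a·p₁ + b·p₂ ≈ (-0.438, 0.551, 0.710); φ = arcsin(p_z) ≈ 45.25°, λ = atan2(p_y, p_x) ≈ 128.51°.

≈ lat 45°, lon 129°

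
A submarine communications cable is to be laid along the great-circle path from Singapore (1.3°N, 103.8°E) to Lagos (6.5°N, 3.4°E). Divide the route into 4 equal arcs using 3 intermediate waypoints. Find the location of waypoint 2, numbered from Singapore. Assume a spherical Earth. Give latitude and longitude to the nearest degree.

The haversine formula gives a central angle δ ≈ 1.748 rad (100.2°) between the endpoints.
Interpolate at f = 2/4 with slerp weights a = sin((1−f)δ)/sin δ ≈ 0.779, b = sin(fδ)/sin δ ≈ 0.779.
p = a·p₁ + b·p₂ ≈ (0.587, 0.803, 0.106); φ = arcsin(p_z) ≈ 6.08°, λ = atan2(p_y, p_x) ≈ 53.81°.

≈ 6°N, 54°E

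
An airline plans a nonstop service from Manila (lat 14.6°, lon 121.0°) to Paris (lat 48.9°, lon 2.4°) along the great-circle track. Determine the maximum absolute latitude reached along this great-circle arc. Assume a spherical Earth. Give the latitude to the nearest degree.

The great circle lies in the plane with unit normal n̂ = (p₁ × p₂)/|p₁ × p₂|.
Here n̂_z ≈ -0.562; the vertex latitude is φ_max = arccos|n̂_z| ≈ 55.8°.
Check via Clairaut: cos φ_max = |cos φ₁| · sin C = cos(14.6°)·sin(35.5°) ≈ 0.562, again giving ≈ 55.8°.

≈ 56°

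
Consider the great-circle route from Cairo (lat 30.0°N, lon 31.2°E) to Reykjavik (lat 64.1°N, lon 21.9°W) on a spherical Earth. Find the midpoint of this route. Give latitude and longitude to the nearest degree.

≈ lat 50°N, lon 14°E

Convert each endpoint to a unit vector on the sphere (x = cos φ cos λ, y = cos φ sin λ, z = sin φ).
The central angle between the endpoints is δ = arccos(p₁·p₂) ≈ 0.827 rad (47.4°).
Interpolate at f = 1/2 with slerp weights a = sin((1−f)δ)/sin δ ≈ 0.546, b = sin(fδ)/sin δ ≈ 0.546.
p = a·p₁ + b·p₂ ≈ (0.626, 0.156, 0.764); φ = arcsin(p_z) ≈ 49.84°, λ = atan2(p_y, p_x) ≈ 14.00°.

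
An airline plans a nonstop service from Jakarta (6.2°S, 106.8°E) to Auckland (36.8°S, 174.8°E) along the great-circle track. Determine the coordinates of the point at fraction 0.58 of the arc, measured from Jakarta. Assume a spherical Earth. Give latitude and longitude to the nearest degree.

≈ (28°S, 142°E)

Convert each endpoint to a unit vector on the sphere (x = cos φ cos λ, y = cos φ sin λ, z = sin φ).
The central angle between the endpoints is δ = arccos(p₁·p₂) ≈ 1.199 rad (68.7°).
Interpolate at f = 0.58 with slerp weights a = sin((1−f)δ)/sin δ ≈ 0.518, b = sin(fδ)/sin δ ≈ 0.688.
p = a·p₁ + b·p₂ ≈ (-0.697, 0.543, -0.468); φ = arcsin(p_z) ≈ -27.90°, λ = atan2(p_y, p_x) ≈ 142.10°.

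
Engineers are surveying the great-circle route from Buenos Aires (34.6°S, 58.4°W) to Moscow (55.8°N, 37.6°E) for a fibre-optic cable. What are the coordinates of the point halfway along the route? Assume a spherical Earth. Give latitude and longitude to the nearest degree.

Write both endpoints as unit vectors p₁, p₂ with components (cos φ cos λ, cos φ sin λ, sin φ).
The central angle between the endpoints is δ = arccos(p₁·p₂) ≈ 2.115 rad (121.2°).
Interpolate at f = 1/2 with slerp weights a = sin((1−f)δ)/sin δ ≈ 1.019, b = sin(fδ)/sin δ ≈ 1.019.
p = a·p₁ + b·p₂ ≈ (0.893, -0.365, 0.264); φ = arcsin(p_z) ≈ 15.31°, λ = atan2(p_y, p_x) ≈ -22.22°.

≈ 15°N, 22°W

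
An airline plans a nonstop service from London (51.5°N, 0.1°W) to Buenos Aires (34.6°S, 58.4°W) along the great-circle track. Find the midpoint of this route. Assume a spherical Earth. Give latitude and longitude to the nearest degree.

≈ 10°N, 34°W

Convert each endpoint to a unit vector on the sphere (x = cos φ cos λ, y = cos φ sin λ, z = sin φ).
The central angle between the endpoints is δ = arccos(p₁·p₂) ≈ 1.747 rad (100.1°).
Interpolate at f = 1/2 with slerp weights a = sin((1−f)δ)/sin δ ≈ 0.779, b = sin(fδ)/sin δ ≈ 0.779.
p = a·p₁ + b·p₂ ≈ (0.820, -0.547, 0.167); φ = arcsin(p_z) ≈ 9.63°, λ = atan2(p_y, p_x) ≈ -33.68°.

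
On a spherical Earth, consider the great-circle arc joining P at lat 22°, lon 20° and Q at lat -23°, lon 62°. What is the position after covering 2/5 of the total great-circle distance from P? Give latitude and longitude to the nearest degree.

The haversine formula gives a central angle δ ≈ 1.061 rad (60.8°) between the endpoints.
Interpolate at f = 2/5 with slerp weights a = sin((1−f)δ)/sin δ ≈ 0.681, b = sin(fδ)/sin δ ≈ 0.472.
p = a·p₁ + b·p₂ ≈ (0.797, 0.599, 0.071); φ = arcsin(p_z) ≈ 4.06°, λ = atan2(p_y, p_x) ≈ 36.94°.

≈ lat 4°, lon 37°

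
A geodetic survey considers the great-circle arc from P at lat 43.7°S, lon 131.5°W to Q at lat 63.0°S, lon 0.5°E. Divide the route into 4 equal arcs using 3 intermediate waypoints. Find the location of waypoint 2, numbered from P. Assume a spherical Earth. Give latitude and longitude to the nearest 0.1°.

≈ lat 71.2°S, lon 92.7°W

Convert each endpoint to a unit vector on the sphere (x = cos φ cos λ, y = cos φ sin λ, z = sin φ).
The central angle between the endpoints is δ = arccos(p₁·p₂) ≈ 1.164 rad (66.7°).
Interpolate at f = 2/4 with slerp weights a = sin((1−f)δ)/sin δ ≈ 0.598, b = sin(fδ)/sin δ ≈ 0.598.
p = a·p₁ + b·p₂ ≈ (-0.015, -0.322, -0.947); φ = arcsin(p_z) ≈ -71.21°, λ = atan2(p_y, p_x) ≈ -92.67°.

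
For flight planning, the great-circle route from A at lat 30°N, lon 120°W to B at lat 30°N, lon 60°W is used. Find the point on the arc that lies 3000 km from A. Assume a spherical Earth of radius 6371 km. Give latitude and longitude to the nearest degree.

≈ lat 34°N, lon 88°W

Write both endpoints as unit vectors p₁, p₂ with components (cos φ cos λ, cos φ sin λ, sin φ).
The central angle between the endpoints is δ = arccos(p₁·p₂) ≈ 0.896 rad (51.3°). The total great-circle distance is δ·R ≈ 0.896 × 6371 ≈ 5706 km, so the target fraction is f = 3000/5706 ≈ 0.526.
Interpolate at f ≈ 0.526 with slerp weights a = sin((1−f)δ)/sin δ ≈ 0.528, b = sin(fδ)/sin δ ≈ 0.581.
p = a·p₁ + b·p₂ ≈ (0.023, -0.832, 0.555); φ = arcsin(p_z) ≈ 33.68°, λ = atan2(p_y, p_x) ≈ -88.41°.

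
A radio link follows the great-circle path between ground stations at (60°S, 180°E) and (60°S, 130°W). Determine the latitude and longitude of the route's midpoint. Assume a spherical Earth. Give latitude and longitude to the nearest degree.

From cos δ = sin φ₁ sin φ₂ + cos φ₁ cos φ₂ cos Δλ, the central angle is δ ≈ 0.426 rad (24.4°).
Interpolate at f = 1/2 with slerp weights a = sin((1−f)δ)/sin δ ≈ 0.512, b = sin(fδ)/sin δ ≈ 0.512.
p = a·p₁ + b·p₂ ≈ (-0.420, -0.196, -0.886); φ = arcsin(p_z) ≈ -62.38°, λ = atan2(p_y, p_x) ≈ -155.00°.

≈ (62°S, 155°W)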